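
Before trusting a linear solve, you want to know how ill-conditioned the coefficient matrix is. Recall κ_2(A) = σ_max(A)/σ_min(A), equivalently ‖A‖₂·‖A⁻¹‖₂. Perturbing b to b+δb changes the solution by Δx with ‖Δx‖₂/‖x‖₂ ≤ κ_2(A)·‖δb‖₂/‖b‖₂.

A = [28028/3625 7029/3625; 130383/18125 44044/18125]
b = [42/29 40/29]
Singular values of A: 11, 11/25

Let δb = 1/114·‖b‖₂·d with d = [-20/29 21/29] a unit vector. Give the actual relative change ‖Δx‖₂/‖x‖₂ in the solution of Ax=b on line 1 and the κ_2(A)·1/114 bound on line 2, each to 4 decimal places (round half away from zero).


largest singular value 11, smallest 11/25
κ = σ_max/σ_min = 11/(11/25) = 25.0000
perturbation bound = 25.0000·1/114 = 0.2193
solve Ax = b  →  x = [0.1745 0.0509]
‖b‖₂ = 2.0000 and ‖x‖₂ = 0.1818
re-solving with b+δb shifts x by Δx of norm 0.0399
realised ‖Δx‖/‖x‖ = 0.2193
so the bound is sharp here: realised error equals the bound

0.2193
0.2193


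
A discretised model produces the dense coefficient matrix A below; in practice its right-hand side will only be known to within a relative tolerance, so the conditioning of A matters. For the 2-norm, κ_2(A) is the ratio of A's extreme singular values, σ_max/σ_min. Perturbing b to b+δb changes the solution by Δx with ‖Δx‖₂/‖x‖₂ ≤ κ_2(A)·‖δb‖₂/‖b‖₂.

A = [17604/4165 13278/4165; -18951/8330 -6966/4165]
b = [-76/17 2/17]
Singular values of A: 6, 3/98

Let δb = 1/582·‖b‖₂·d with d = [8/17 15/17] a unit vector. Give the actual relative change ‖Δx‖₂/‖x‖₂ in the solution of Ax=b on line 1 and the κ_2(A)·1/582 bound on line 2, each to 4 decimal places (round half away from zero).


σ_max = 6, σ_min = 3/98
condition number: 6 ÷ (3/98) = 196.0000
perturbation bound = 196.0000·1/582 = 0.3368
solve Ax = b  →  x = [38.6667 -52.6667]
‖b‖₂ = 4.4721 and ‖x‖₂ = 65.3367
with δb = [0.0036 0.0068], A·Δx = δb → ‖Δx‖ = 0.2510
relative error = 0.0038
realised/bound (from unrounded values) ≈ 0.0114

0.0038
0.3368


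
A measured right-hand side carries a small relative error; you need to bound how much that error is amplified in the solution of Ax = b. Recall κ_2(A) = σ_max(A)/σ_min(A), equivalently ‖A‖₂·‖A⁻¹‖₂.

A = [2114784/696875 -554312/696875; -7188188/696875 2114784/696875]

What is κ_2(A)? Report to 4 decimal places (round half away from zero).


form AᵀA = [89827772944/777015625 -26197944192/777015625; -26197944192/777015625 7647317056/777015625] with trace 155960144/1243225 and determinant 50176/49729
eigenvalues of AᵀA: λ = (tr ± √(tr²−4·det))/2 = 3136/25, 400/49729
so κ_2 = √((3136/25) / (400/49729)) = 124.8800

124.8800


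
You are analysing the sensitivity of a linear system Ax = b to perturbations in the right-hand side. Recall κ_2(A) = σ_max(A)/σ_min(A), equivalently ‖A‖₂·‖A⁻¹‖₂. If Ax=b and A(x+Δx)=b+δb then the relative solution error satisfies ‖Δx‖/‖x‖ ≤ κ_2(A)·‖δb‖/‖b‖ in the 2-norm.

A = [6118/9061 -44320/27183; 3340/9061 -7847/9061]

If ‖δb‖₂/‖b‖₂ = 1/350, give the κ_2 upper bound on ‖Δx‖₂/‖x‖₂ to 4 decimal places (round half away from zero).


AᵀA = [12932/21853 -93100/65559; -93100/65559 670333/196677]; tr = 60517/15129, det = 4/15129
λ_max, λ_min = (60517/15129 ± √3662065225/228886641)/2 = 4, 1/15129
κ = σ_max/σ_min = 2/(1/123) = 246.0000
perturbation bound = 246.0000·1/350 = 0.7029

0.7029


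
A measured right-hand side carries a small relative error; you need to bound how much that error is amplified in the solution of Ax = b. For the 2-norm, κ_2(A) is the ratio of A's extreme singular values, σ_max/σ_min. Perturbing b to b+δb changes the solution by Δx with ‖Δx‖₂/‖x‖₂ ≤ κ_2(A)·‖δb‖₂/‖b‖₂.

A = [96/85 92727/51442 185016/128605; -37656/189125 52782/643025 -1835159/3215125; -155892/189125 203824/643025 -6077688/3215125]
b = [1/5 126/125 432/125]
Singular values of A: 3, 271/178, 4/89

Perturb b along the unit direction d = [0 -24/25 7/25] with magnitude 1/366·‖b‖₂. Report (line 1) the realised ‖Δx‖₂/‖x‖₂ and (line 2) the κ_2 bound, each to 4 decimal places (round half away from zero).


largest singular value 3, smallest 4/89
κ_2(A) = 3 / (4/89) = 66.7500
κ_2(A)·‖δb‖/‖b‖ = 0.1824
solve Ax = b  →  x = [-0.3137 1.4618 -1.4463]
2-norm of b is 3.6056; of x, 2.0802
re-solving with b+δb shifts x by Δx of norm 0.2192
dividing the unrounded norms, ‖Δx‖/‖x‖ = 0.1054
realised/bound (from unrounded values) ≈ 0.5778

0.1054
0.1824


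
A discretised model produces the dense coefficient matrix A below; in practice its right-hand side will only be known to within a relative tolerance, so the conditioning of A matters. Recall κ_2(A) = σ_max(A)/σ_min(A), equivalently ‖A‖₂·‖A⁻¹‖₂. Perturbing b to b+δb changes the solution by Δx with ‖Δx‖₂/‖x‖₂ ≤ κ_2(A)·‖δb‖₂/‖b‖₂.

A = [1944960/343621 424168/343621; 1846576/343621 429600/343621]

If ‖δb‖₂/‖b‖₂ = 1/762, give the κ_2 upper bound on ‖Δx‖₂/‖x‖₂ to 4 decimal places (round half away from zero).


M = AᵀA = [208599296/3424361 46932480/3424361; 46932480/3424361 10570304/3424361]. tr(M)=5345600/83521, det(M)=16384/83521
solving λ² − 5345600/83521·λ + 16384/83521 = 0 gives λ = 64, 256/83521
so κ_2 = √(64 / (256/83521)) = 144.5000
κ_2(A)·‖δb‖/‖b‖ = 0.1896

0.1896


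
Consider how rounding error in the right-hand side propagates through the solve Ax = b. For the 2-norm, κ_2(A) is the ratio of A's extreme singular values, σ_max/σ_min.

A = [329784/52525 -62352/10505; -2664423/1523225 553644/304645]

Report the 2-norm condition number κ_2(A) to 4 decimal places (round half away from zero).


M = AᵀA = [157702713921/3712343041 -150146926020/3712343041; -150146926020/3712343041 143045514000/3712343041]. tr(M)=357607881/4414201, det(M)=4665600/4414201
char-poly roots: 81 and 57600/4414201
κ = σ_max/σ_min = 9/(240/2101) = 78.7875

78.7875


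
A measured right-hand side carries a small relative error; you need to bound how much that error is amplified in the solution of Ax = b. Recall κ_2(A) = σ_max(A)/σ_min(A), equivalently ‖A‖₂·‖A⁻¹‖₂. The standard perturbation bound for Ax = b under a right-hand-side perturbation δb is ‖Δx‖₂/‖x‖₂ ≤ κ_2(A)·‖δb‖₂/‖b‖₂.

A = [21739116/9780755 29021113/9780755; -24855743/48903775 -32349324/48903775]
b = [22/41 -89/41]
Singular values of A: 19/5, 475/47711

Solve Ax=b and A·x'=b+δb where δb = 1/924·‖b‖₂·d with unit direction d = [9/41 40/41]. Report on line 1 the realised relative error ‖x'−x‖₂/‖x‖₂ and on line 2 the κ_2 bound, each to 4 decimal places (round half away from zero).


from the listed singular values, σ₁ = 19/5, σ_n = 475/47711
κ_2(A) = (19/5) / (475/47711) = 381.6880
κ_2(A)·‖δb‖/‖b‖ = 0.4131
solve Ax = b  →  x = [160.8686 -120.3225]
‖b‖ = 2.2361, ‖x‖ = 200.8886
re-solving with b+δb shifts x by Δx of norm 0.2431
dividing the unrounded norms, ‖Δx‖/‖x‖ = 0.0012
realised/bound (from unrounded values) ≈ 0.0029

0.0012
0.4131


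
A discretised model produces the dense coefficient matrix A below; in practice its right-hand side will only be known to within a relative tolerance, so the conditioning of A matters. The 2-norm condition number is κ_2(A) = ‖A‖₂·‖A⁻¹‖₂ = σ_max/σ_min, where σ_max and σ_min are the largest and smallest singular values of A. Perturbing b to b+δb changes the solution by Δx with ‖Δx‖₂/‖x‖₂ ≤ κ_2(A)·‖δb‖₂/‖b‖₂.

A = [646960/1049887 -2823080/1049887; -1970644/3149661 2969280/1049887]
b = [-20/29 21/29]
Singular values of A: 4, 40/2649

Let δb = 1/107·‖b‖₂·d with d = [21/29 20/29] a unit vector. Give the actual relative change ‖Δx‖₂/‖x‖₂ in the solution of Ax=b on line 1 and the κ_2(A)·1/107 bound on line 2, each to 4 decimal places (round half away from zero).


σ_max = 4, σ_min = 40/2649
κ_2(A) = 4 / (40/2649) = 264.9000
perturbation bound = 264.9000·1/107 = 2.4757
solve Ax = b  →  x = [-0.0549 0.2439]
‖b‖₂ = 1.0000 and ‖x‖₂ = 0.2500
Δx = A⁻¹·δb where δb = 1/107·1.0000·d; ‖Δx‖ = 0.6189
relative error = 2.4757
tightness: 2.4757 against a bound of 2.4757; the bound is attained (ratio 1)

2.4757
2.4757


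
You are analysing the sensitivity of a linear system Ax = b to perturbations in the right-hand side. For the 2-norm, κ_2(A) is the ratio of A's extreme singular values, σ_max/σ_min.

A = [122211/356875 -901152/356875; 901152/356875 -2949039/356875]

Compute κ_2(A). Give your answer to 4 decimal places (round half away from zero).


22.8400

AᵀA = [1323216729/203775625 -4428260928/203775625; -4428260928/203775625 15214249521/203775625]; tr = 26459946/326041, det = 4100625/326041
char-poly roots: 81 and 50625/326041
κ = σ_max/σ_min = 9/(225/571) = 22.8400


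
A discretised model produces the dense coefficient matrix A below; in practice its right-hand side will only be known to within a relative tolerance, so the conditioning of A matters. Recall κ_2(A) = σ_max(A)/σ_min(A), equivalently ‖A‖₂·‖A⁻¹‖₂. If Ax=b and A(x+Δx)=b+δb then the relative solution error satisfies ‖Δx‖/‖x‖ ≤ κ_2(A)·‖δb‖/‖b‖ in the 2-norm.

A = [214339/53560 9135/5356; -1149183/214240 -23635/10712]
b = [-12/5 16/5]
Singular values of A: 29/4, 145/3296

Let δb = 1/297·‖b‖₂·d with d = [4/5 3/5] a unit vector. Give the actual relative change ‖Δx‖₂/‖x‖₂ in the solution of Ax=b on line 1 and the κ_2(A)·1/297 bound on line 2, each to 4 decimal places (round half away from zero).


0.5549
0.5549

σ_max = 29/4, σ_min = 145/3296
condition number: (29/4) ÷ (145/3296) = 164.8000
κ_2(A)·‖δb‖/‖b‖ = 0.5549
solve Ax = b  →  x = [-0.5093 -0.2122]
‖b‖₂ = 4.0000 and ‖x‖₂ = 0.5517
with δb = [0.0108 0.0081], A·Δx = δb → ‖Δx‖ = 0.3061
realised ‖Δx‖/‖x‖ = 0.5549
tightness: 0.5549 against a bound of 0.5549; the bound is attained (ratio 1)


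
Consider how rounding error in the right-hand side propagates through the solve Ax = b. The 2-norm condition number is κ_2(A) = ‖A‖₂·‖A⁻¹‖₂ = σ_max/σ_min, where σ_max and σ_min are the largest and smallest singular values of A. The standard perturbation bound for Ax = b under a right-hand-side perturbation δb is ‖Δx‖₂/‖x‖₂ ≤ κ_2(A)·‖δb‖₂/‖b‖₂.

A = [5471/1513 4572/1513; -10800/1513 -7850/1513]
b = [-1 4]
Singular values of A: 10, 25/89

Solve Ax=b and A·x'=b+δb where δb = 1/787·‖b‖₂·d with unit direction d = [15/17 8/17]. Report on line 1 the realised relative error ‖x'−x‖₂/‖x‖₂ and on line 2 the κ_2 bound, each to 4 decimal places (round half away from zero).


0.0052
0.0452

largest singular value 10, smallest 25/89
condition number: 10 ÷ (25/89) = 35.6000
κ_2(A)·‖δb‖/‖b‖ = 0.0452
solve Ax = b  →  x = [-2.4560 2.6080]
‖b‖₂ = 4.1231 and ‖x‖₂ = 3.5824
with δb = [0.0046 0.0025], A·Δx = δb → ‖Δx‖ = 0.0187
relative error = 0.0052
tightness: 0.0052 against a bound of 0.0452 (unrounded ratio ≈ 0.1151)


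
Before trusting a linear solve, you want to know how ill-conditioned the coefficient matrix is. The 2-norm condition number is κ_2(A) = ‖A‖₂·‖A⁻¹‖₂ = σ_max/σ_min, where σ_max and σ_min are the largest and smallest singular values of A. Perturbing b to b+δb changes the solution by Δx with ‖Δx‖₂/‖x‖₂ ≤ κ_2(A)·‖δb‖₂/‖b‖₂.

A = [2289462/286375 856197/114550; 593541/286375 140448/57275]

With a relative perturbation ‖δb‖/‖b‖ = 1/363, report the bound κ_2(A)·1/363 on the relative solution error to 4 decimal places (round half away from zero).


form AᵀA = [8950283469/131217025 1701563031/26243405; 1701563031/26243405 1299161385/20994724] with trace 81189261/624100 and determinant 10556001/624100
λ_max, λ_min = (81189261/624100 ± √6565344100829721/389500810000)/2 = 3249/25, 3249/24964
so κ_2 = √((3249/25) / (3249/24964)) = 31.6000
bound on ‖Δx‖/‖x‖: κ·ε = 31.6000·1/363 = 0.0871

0.0871


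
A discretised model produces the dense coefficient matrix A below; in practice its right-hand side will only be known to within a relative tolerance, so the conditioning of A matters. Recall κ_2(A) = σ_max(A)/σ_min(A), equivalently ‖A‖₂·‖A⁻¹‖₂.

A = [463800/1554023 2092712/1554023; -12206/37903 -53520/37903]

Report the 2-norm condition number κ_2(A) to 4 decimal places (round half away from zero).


326.7500

AᵀA = [553575076/2871566569 2459855520/2871566569; 2459855520/2871566569 10932798784/2871566569]; tr = 6833060/1708249, det = 256/1708249
eigenvalues of AᵀA: λ = (tr ± √(tr²−4·det))/2 = 4, 64/1708249
so κ_2 = √(4 / (64/1708249)) = 326.7500


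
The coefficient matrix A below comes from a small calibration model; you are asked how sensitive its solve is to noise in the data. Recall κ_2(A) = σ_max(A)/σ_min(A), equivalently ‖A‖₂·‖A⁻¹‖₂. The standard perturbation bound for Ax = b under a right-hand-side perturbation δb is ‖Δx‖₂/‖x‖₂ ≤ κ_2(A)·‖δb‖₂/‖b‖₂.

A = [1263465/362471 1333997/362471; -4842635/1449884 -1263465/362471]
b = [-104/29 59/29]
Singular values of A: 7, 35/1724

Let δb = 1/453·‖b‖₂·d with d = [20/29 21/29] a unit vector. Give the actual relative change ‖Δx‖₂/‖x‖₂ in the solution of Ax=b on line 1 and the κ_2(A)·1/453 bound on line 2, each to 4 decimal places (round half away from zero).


σ_max = 7, σ_min = 35/1724
condition number: 7 ÷ (35/1724) = 344.8000
perturbation bound = 344.8000·1/453 = 0.7611
solve Ax = b  →  x = [35.2749 -34.3842]
‖b‖ = 4.1231, ‖x‖ = 49.2605
Δx = A⁻¹·δb where δb = 1/453·4.1231·d; ‖Δx‖ = 0.4483
realised ‖Δx‖/‖x‖ = 0.0091
so the bound overstates the realised error by a factor of ≈ 83.6319 (computed from the unrounded values)

0.0091
0.7611


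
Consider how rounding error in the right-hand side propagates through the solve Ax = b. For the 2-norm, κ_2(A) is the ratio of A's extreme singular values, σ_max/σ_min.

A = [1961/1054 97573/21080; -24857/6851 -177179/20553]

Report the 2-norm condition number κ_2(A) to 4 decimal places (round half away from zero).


M = AᵀA = [10800605/649636 1554812399/38978160; 1554812399/38978160 223904853481/2338689600]. tr(M)=1554952849/13838400, det(M)=7890481/13838400
eigenvalues of AᵀA: λ = (tr ± √(tr²−4·det))/2 = 2809/25, 2809/553536
κ_2(A) = √(λ_max/λ_min) = √((2809/25) / (2809/553536)) = 148.8000

148.8000


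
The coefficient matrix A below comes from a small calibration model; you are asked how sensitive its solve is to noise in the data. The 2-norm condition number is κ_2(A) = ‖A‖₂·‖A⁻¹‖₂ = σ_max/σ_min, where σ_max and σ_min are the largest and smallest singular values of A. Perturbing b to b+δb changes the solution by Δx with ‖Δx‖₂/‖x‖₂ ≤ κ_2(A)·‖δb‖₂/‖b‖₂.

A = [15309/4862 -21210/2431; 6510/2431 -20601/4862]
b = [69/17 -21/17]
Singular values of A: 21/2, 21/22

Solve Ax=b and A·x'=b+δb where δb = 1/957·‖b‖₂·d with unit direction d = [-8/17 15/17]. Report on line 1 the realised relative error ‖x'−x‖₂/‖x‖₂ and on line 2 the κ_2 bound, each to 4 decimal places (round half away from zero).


largest singular value 21/2, smallest 21/22
condition number: (21/2) ÷ (21/22) = 11.0000
worst-case relative error ≤ 11.0000 × 1/957 = 0.0115
solve Ax = b  →  x = [-2.7912 -1.4725]
2-norm of b is 4.2426; of x, 3.1558
Δx = A⁻¹·δb where δb = 1/957·4.2426·d; ‖Δx‖ = 0.0046
realised ‖Δx‖/‖x‖ = 0.0015
realised/bound (from unrounded values) ≈ 0.1280

0.0015
0.0115


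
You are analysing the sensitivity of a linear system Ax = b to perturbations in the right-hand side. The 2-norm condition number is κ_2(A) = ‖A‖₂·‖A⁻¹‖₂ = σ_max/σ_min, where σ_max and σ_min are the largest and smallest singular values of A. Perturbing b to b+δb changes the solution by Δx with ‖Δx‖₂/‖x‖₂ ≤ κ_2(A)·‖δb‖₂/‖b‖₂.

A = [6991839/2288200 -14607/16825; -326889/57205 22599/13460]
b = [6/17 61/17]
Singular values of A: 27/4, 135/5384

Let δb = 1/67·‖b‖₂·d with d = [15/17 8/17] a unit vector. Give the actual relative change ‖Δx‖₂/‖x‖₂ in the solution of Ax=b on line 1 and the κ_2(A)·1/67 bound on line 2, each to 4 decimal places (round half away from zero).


σ_max = 27/4, σ_min = 135/5384
condition number: (27/4) ÷ (135/5384) = 269.2000
κ_2(A)·‖δb‖/‖b‖ = 4.0179
solve Ax = b  →  x = [21.9070 76.6969]
‖b‖ = 3.6056, ‖x‖ = 79.7642
δb = ε·‖b‖·d = [0.0475 0.0253]; solving A·Δx = δb gives ‖Δx‖ = 2.1462
realised ‖Δx‖/‖x‖ = 0.0269
realised/bound (from unrounded values) ≈ 0.0067

0.0269
4.0179


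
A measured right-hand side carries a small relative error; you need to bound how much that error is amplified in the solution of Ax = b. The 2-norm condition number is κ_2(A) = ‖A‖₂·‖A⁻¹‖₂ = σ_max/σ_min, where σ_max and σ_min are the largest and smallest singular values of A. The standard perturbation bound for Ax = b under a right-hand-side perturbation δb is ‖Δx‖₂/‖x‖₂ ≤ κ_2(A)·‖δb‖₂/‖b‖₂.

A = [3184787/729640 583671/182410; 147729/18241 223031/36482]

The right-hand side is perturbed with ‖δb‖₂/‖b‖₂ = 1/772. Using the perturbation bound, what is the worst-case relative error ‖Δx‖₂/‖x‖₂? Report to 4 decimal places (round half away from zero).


0.2224

M = AᵀA = [155920554121/1842126400 29233554093/460531600; 29233554093/460531600 2740903997/57566450]. tr(M)=9745179281/73685056, det(M)=174900625/294740224
char-poly roots: 529/4 and 330625/73685056
so κ_2 = √((529/4) / (330625/73685056)) = 171.6800
κ_2(A)·‖δb‖/‖b‖ = 0.2224


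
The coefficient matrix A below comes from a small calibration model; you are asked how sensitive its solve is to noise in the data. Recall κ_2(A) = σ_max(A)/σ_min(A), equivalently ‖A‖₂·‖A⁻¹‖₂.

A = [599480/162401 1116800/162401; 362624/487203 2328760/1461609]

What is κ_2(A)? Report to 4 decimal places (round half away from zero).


83.8800

M = AᵀA = [2002309696/141205689 11255767040/423617067; 11255767040/423617067 63325249600/1270851201]. tr(M)=281474176/4397409, det(M)=2560000/4397409
eigenvalues of AᵀA: λ = (tr ± √(tr²−4·det))/2 = 64, 40000/4397409
so κ_2 = √(64 / (40000/4397409)) = 83.8800


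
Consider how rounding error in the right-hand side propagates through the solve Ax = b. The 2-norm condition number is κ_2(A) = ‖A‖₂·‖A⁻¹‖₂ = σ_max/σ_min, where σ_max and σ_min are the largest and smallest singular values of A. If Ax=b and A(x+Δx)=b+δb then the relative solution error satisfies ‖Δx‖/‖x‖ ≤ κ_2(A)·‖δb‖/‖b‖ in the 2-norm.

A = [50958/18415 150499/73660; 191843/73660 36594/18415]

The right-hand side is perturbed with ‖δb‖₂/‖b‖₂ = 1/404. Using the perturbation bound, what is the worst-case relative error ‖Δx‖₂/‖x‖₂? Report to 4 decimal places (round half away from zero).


0.3144

form AᵀA = [93164353/6451600 4366656/403225; 4366656/403225 52408897/6451600] with trace 2911465/129032 and determinant 130321/4129024
eigenvalues of AᵀA: λ = (tr ± √(tr²−4·det))/2 = 361/16, 361/258064
κ = σ_max/σ_min = (19/4)/(19/508) = 127.0000
perturbation bound = 127.0000·1/404 = 0.3144


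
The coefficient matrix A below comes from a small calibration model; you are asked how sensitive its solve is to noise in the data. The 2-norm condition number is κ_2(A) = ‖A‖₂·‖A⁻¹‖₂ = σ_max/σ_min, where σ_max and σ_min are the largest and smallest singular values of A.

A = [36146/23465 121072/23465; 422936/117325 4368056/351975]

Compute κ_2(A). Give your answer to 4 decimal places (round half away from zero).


form AᵀA = [1251705284/81450625 12873540064/244351875; 12873540064/244351875 132414554944/733055625] with trace 229887844/1172889 and determinant 313600/1172889
λ_max, λ_min = (229887844/1172889 ± √52846949547006736/1375668606321)/2 = 196, 1600/1172889
κ_2(A) = √(λ_max/λ_min) = √(196 / (1600/1172889)) = 379.0500

379.0500


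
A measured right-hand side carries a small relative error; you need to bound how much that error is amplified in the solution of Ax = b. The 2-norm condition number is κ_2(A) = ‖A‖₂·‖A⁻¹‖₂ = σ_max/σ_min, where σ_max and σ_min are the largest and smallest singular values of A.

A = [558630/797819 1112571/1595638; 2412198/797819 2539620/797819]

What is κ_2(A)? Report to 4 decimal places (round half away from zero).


AᵀA = [125761896/13056989 132040125/13056989; 132040125/13056989 554606109/52227956]; tr = 36470817/1800964, det = 6561/450241
λ_max, λ_min = (36470817/1800964 ± √1329931434650625/3243471329296)/2 = 81/4, 324/450241
κ = σ_max/σ_min = (9/2)/(18/671) = 167.7500

167.7500


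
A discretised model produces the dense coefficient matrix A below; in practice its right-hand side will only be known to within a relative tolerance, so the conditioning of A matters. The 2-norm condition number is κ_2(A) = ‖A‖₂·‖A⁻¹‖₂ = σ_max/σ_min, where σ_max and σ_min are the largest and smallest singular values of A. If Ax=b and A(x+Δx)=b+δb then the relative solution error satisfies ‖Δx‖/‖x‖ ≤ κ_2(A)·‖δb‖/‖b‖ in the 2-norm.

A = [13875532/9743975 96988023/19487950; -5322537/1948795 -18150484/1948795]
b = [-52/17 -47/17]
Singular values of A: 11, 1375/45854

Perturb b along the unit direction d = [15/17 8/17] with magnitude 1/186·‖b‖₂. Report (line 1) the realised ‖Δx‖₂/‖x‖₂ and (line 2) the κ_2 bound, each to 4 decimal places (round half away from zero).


σ_max = 11, σ_min = 1375/45854
condition number: 11 ÷ (1375/45854) = 366.8320
worst-case relative error ≤ 366.8320 × 1/186 = 1.9722
solve Ax = b  →  x = [128.0832 -37.2629]
‖b‖₂ = 4.1231 and ‖x‖₂ = 133.3935
δb = ε·‖b‖·d = [0.0196 0.0104]; solving A·Δx = δb gives ‖Δx‖ = 0.7392
relative error = 0.0055
so the bound overstates the realised error by a factor of ≈ 355.8794 (computed from the unrounded values)

0.0055
1.9722


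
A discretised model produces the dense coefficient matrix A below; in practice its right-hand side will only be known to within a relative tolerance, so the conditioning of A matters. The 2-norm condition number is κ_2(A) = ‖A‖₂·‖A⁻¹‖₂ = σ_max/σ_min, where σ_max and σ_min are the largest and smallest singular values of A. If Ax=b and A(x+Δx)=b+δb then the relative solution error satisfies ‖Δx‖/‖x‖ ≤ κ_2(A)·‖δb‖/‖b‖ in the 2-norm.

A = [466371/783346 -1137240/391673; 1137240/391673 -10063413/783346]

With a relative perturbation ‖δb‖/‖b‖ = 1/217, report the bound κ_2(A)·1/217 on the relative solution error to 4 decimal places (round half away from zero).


form AᵀA = [3206877561/365039236 -3561835680/91259809; -3561835680/91259809 63322748649/365039236] with trace 19788705/108578 and determinant 531441/868624
eigenvalues of AᵀA: λ = (tr ± √(tr²−4·det))/2 = 729/4, 729/217156
σ_max=√(729/4)=(27/2), σ_min=√(729/217156)=(27/466) → κ = 233.0000
worst-case relative error ≤ 233.0000 × 1/217 = 1.0737

1.0737


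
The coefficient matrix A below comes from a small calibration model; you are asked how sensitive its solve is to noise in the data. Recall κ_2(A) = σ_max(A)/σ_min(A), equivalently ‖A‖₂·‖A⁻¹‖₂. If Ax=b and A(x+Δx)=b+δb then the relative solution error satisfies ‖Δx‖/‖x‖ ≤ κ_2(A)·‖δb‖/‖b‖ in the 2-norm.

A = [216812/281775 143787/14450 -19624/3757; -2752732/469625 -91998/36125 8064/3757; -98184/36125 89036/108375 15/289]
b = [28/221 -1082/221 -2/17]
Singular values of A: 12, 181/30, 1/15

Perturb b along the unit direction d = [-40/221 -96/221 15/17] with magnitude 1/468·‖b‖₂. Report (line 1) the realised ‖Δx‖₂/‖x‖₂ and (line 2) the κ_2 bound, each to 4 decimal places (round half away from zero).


0.0052
0.3846

σ_max = 12, σ_min = 1/15
condition number: 12 ÷ (1/15) = 180.0000
perturbation bound = 180.0000·1/468 = 0.3846
solve Ax = b  →  x = [4.6306 13.5085 26.3922]
‖b‖ = 4.8990, ‖x‖ = 30.0078
Δx = A⁻¹·δb where δb = 1/468·4.8990·d; ‖Δx‖ = 0.1570
relative error = 0.0052
realised/bound (from unrounded values) ≈ 0.0136


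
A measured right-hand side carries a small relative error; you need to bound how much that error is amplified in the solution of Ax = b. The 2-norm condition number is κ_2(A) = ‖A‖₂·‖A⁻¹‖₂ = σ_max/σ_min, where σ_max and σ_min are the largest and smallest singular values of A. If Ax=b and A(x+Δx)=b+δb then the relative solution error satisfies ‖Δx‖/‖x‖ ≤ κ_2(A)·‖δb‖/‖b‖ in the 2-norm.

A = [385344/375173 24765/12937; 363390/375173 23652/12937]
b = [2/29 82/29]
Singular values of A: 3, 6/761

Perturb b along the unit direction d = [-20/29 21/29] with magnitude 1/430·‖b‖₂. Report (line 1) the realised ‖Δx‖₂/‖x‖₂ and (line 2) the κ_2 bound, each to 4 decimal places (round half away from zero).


largest singular value 3, smallest 6/761
condition number: 3 ÷ (6/761) = 380.5000
perturbation bound = 380.5000·1/430 = 0.8849
solve Ax = b  →  x = [-223.5098 119.9608]
‖b‖ = 2.8284, ‖x‖ = 253.6675
δb = ε·‖b‖·d = [-0.0045 0.0048]; solving A·Δx = δb gives ‖Δx‖ = 0.8343
dividing the unrounded norms, ‖Δx‖/‖x‖ = 0.0033
realised/bound (from unrounded values) ≈ 0.0037

0.0033
0.8849


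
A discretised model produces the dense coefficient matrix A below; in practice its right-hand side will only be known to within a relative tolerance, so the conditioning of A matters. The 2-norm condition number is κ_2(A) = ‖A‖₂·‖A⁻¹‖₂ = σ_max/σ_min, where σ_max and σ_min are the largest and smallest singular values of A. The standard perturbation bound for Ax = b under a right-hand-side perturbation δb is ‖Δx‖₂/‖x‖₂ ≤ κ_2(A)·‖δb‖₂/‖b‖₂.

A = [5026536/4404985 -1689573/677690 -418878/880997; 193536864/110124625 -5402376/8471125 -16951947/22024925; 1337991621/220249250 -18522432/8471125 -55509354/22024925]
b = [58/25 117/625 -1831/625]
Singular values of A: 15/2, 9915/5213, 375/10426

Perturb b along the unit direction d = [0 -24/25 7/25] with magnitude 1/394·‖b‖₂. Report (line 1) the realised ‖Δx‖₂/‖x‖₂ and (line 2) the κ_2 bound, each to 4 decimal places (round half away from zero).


0.0095
0.5292

largest singular value 15/2, smallest 375/10426
κ_2(A) = (15/2) / (375/10426) = 208.5200
perturbation bound = 208.5200·1/394 = 0.5292
solve Ax = b  →  x = [-11.4805 -1.3534 -25.3360]
‖b‖₂ = 3.7417 and ‖x‖₂ = 27.8486
Δx = A⁻¹·δb where δb = 1/394·3.7417·d; ‖Δx‖ = 0.2640
realised ‖Δx‖/‖x‖ = 0.0095
realised/bound (from unrounded values) ≈ 0.0179


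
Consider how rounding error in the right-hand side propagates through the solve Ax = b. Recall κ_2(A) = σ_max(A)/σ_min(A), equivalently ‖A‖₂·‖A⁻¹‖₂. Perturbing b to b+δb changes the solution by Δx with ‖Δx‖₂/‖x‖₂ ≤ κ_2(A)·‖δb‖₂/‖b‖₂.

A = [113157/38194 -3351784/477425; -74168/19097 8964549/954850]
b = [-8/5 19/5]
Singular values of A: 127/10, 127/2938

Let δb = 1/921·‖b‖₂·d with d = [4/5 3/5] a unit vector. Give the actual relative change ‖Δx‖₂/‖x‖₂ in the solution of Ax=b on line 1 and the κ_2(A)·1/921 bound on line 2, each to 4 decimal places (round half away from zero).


0.0045
0.3190

largest singular value 127/10, smallest 127/2938
κ = σ_max/σ_min = (127/10)/(127/2938) = 293.8000
κ_2(A)·‖δb‖/‖b‖ = 0.3190
solve Ax = b  →  x = [21.2332 9.1884]
‖b‖₂ = 4.1231 and ‖x‖₂ = 23.1360
with δb = [0.0036 0.0027], A·Δx = δb → ‖Δx‖ = 0.1036
relative error = 0.0045
realised/bound (from unrounded values) ≈ 0.0140


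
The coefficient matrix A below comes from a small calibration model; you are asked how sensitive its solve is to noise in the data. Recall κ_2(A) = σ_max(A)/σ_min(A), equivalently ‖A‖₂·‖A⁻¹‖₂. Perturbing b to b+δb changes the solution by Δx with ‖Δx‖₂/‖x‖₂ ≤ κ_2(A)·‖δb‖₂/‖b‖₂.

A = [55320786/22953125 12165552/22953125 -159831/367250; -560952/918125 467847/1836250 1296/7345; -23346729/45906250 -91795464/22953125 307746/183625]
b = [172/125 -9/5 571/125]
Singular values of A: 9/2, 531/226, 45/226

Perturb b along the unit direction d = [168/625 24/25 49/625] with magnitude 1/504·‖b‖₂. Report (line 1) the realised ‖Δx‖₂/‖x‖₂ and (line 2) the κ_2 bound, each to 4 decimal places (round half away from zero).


from the listed singular values, σ₁ = 9/2, σ_n = 45/226
κ = σ_max/σ_min = (9/2)/(45/226) = 22.6000
bound on ‖Δx‖/‖x‖: κ·ε = 22.6000·1/504 = 0.0448
solve Ax = b  →  x = [0.4552 -2.9996 -4.2940]
‖b‖₂ = 5.0990 and ‖x‖₂ = 5.2577
with δb = [0.0027 0.0097 0.0008], A·Δx = δb → ‖Δx‖ = 0.0508
realised ‖Δx‖/‖x‖ = 0.0097
so the bound overstates the realised error by a factor of ≈ 4.6400 (computed from the unrounded values)

0.0097
0.0448


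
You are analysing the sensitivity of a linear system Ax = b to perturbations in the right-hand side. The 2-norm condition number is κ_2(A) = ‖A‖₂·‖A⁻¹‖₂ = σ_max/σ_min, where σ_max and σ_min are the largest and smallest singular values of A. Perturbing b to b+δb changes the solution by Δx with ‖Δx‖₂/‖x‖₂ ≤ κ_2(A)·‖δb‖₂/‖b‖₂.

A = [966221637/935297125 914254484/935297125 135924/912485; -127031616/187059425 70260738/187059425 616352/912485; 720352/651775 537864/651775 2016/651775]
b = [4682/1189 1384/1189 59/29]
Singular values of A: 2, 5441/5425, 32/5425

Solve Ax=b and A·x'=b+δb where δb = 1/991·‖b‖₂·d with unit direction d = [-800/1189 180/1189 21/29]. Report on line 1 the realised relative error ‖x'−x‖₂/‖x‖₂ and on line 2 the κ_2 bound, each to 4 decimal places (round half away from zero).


from the listed singular values, σ₁ = 2, σ_n = 32/5425
κ_2(A) = 2 / (32/5425) = 339.0625
perturbation bound = 339.0625·1/991 = 0.3421
solve Ax = b  →  x = [-69.4173 95.8897 -121.3888]
‖b‖₂ = 4.5826 and ‖x‖₂ = 169.5548
re-solving with b+δb shifts x by Δx of norm 0.7839
relative error = 0.0046
realised/bound (from unrounded values) ≈ 0.0135

0.0046
0.3421


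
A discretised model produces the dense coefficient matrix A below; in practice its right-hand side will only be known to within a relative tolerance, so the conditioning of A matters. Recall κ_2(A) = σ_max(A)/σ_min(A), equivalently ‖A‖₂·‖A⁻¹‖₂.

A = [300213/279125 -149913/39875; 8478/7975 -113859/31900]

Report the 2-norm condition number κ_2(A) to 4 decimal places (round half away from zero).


184.8000

form AᵀA = [211862709/92640625 -207461493/26468750; -207461493/26468750 812936169/30250000] with trace 69157881/2371600 and determinant 59049/2371600
solving λ² − 69157881/2371600·λ + 59049/2371600 = 0 gives λ = 729/25, 81/94864
κ = σ_max/σ_min = (27/5)/(9/308) = 184.8000


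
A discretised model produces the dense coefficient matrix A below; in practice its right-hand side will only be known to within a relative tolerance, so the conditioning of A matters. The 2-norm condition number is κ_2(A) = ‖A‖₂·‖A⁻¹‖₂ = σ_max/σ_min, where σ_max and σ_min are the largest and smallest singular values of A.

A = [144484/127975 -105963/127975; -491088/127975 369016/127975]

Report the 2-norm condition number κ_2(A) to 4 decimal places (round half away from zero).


319.9375

M = AᵀA = [419268880/26204161 -314446860/26204161; -314446860/26204161 235841545/26204161]. tr(M)=655110425/26204161, det(M)=160000/26204161
eigenvalues of AᵀA: λ = (tr ± √(tr²−4·det))/2 = 25, 6400/26204161
κ = σ_max/σ_min = 5/(80/5119) = 319.9375


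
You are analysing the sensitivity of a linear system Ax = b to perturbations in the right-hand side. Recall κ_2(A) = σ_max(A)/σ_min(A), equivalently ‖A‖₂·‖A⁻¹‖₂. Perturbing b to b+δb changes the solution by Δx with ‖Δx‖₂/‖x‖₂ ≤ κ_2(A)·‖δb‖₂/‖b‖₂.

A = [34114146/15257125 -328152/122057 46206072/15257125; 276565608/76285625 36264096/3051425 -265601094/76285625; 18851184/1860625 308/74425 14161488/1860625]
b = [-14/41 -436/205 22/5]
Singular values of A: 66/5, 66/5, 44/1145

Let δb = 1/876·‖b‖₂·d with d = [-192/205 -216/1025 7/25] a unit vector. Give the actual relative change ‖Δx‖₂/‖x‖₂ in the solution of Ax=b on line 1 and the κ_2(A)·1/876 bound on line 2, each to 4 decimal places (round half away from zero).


0.0028
0.3921

from the listed singular values, σ₁ = 66/5, σ_n = 44/1145
κ = σ_max/σ_min = (66/5)/(44/1145) = 343.5000
worst-case relative error ≤ 343.5000 × 1/876 = 0.3921
solve Ax = b  →  x = [-28.6177 19.8776 38.6620]
‖b‖ = 4.8990, ‖x‖ = 52.0466
Δx = A⁻¹·δb where δb = 1/876·4.8990·d; ‖Δx‖ = 0.1455
realised ‖Δx‖/‖x‖ = 0.0028
so the bound overstates the realised error by a factor of ≈ 140.2363 (computed from the unrounded values)


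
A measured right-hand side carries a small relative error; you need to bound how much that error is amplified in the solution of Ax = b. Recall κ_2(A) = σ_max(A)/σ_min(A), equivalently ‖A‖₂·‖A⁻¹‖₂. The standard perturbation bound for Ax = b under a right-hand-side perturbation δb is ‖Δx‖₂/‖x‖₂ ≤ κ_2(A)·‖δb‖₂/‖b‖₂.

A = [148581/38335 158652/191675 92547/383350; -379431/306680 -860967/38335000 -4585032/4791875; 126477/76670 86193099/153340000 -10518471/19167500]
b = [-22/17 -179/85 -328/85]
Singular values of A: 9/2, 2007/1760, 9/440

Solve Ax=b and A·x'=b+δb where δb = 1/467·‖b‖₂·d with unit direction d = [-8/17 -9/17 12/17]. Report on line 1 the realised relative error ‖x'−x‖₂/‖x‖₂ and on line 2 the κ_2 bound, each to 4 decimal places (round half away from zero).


0.0098
0.4711

from the listed singular values, σ₁ = 9/2, σ_n = 9/440
condition number: (9/2) ÷ (9/440) = 220.0000
worst-case relative error ≤ 220.0000 × 1/467 = 0.4711
solve Ax = b  →  x = [10.2981 -46.8644 -10.0149]
‖b‖ = 4.5826, ‖x‖ = 49.0166
re-solving with b+δb shifts x by Δx of norm 0.4797
realised ‖Δx‖/‖x‖ = 0.0098
tightness: 0.0098 against a bound of 0.4711 (unrounded ratio ≈ 0.0208)


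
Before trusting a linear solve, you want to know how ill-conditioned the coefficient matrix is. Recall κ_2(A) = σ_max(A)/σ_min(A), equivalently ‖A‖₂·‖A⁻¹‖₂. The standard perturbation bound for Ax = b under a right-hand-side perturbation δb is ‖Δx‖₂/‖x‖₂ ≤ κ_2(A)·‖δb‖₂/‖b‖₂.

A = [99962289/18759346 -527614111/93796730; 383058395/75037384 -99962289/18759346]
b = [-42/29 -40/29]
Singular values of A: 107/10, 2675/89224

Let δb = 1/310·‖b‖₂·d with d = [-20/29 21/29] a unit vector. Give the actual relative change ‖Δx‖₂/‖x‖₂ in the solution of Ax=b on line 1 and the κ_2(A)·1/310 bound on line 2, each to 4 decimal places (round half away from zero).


1.1513
1.1513

largest singular value 107/10, smallest 2675/89224
condition number: (107/10) ÷ (2675/89224) = 356.8960
bound on ‖Δx‖/‖x‖: κ·ε = 356.8960·1/310 = 1.1513
solve Ax = b  →  x = [-0.1289 0.1354]
‖b‖ = 2.0000, ‖x‖ = 0.1869
re-solving with b+δb shifts x by Δx of norm 0.2152
realised ‖Δx‖/‖x‖ = 1.1513
tightness: 1.1513 against a bound of 1.1513; the bound is attained (ratio 1)


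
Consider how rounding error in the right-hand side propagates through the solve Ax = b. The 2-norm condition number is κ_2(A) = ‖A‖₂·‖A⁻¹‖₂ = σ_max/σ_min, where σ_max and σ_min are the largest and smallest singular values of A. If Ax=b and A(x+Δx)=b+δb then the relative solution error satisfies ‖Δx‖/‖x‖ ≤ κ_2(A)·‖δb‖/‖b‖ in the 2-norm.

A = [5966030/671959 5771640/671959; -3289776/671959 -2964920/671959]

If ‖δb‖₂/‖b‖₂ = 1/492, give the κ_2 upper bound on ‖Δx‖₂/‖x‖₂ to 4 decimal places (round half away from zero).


M = AᵀA = [160609481284/1562383729 152898616080/1562383729; 152898616080/1562383729 145683664000/1562383729]. tr(M)=364201124/1857769, det(M)=15366400/1857769
char-poly roots: 196 and 78400/1857769
κ_2(A) = √(λ_max/λ_min) = √(196 / (78400/1857769)) = 68.1500
worst-case relative error ≤ 68.1500 × 1/492 = 0.1385

0.1385


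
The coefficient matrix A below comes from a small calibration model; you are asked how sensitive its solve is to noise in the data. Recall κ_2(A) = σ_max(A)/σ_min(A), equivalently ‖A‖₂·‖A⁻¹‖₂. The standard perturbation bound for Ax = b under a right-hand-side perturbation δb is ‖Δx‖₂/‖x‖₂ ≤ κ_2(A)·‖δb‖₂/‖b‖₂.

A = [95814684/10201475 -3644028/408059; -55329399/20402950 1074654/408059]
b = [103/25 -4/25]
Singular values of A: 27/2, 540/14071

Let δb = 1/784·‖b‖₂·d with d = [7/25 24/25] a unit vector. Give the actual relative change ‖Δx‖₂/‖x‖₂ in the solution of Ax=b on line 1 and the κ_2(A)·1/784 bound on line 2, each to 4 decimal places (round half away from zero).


σ_max = 27/2, σ_min = 540/14071
κ_2(A) = (27/2) / (540/14071) = 351.7750
bound on ‖Δx‖/‖x‖: κ·ε = 351.7750·1/784 = 0.4487
solve Ax = b  →  x = [18.1852 18.6648]
‖b‖ = 4.1231, ‖x‖ = 26.0591
with δb = [0.0015 0.0050], A·Δx = δb → ‖Δx‖ = 0.1370
dividing the unrounded norms, ‖Δx‖/‖x‖ = 0.0053
tightness: 0.0053 against a bound of 0.4487 (unrounded ratio ≈ 0.0117)

0.0053
0.4487


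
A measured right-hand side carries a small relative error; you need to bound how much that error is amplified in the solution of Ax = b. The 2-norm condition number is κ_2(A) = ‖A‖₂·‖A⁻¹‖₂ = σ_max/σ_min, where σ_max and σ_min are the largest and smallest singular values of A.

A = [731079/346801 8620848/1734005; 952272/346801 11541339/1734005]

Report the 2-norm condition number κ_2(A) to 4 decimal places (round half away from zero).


form AᵀA = [1441298466225/120270933601 3458602981440/120270933601; 3458602981440/120270933601 8300861046081/120270933601] with trace 57645914274/711662329 and determinant 102515625/711662329
λ_max, λ_min = (57645914274/711662329 ± √3322759606451571384576/506463270517704241)/2 = 81, 1265625/711662329
σ_max=√81=9, σ_min=√(1265625/711662329)=(1125/26677) → κ = 213.4160

213.4160


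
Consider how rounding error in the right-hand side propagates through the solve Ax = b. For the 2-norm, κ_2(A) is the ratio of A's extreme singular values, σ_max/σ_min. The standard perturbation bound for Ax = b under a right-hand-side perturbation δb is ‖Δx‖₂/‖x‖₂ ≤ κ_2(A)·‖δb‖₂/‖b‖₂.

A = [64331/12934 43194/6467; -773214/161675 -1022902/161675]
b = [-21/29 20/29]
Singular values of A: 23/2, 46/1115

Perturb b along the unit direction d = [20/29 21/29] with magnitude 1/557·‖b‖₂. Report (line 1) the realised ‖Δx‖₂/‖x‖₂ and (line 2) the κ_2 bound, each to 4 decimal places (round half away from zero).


0.5004
0.5004

from the listed singular values, σ₁ = 23/2, σ_n = 46/1115
κ = σ_max/σ_min = (23/2)/(46/1115) = 278.7500
bound on ‖Δx‖/‖x‖: κ·ε = 278.7500·1/557 = 0.5004
solve Ax = b  →  x = [-0.0522 -0.0696]
‖b‖ = 1.0000, ‖x‖ = 0.0870
with δb = [0.0012 0.0013], A·Δx = δb → ‖Δx‖ = 0.0435
realised ‖Δx‖/‖x‖ = 0.5004
realised/bound = 1 exactly: the bound is attained for this b and d


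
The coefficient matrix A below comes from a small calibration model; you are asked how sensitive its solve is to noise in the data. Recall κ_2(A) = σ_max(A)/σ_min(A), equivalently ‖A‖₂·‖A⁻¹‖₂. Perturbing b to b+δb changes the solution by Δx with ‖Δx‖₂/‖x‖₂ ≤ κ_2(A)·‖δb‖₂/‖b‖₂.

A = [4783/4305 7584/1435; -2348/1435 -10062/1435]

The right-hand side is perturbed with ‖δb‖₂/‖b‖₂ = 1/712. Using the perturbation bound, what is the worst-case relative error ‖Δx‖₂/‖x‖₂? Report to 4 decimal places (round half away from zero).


M = AᵀA = [2899801/741321 1428680/82369; 1428680/82369 6350436/82369]. tr(M)=35725/441, det(M)=36/49
solving λ² − 35725/441·λ + 36/49 = 0 gives λ = 81, 4/441
σ_max=√81=9, σ_min=√(4/441)=(2/21) → κ = 94.5000
worst-case relative error ≤ 94.5000 × 1/712 = 0.1327

0.1327
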